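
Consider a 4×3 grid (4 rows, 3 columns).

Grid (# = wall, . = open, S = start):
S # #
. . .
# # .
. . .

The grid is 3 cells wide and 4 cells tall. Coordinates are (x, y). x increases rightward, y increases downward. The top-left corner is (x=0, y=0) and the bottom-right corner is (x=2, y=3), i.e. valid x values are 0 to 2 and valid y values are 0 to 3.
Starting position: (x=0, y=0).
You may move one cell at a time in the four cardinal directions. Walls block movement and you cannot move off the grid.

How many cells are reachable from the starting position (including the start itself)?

BFS flood-fill from (x=0, y=0):
  Distance 0: (x=0, y=0)
  Distance 1: (x=0, y=1)
  Distance 2: (x=1, y=1)
  Distance 3: (x=2, y=1)
  Distance 4: (x=2, y=2)
  Distance 5: (x=2, y=3)
  Distance 6: (x=1, y=3)
  Distance 7: (x=0, y=3)
Total reachable: 8 (grid has 8 open cells total)

Answer: Reachable cells: 8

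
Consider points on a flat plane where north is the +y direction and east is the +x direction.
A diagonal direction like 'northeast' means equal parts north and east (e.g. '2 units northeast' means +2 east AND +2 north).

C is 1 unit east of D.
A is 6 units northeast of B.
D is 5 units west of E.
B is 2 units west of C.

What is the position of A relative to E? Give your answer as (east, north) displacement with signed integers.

Answer: A is at (east=0, north=6) relative to E.

Derivation:
Place E at the origin (east=0, north=0).
  D is 5 units west of E: delta (east=-5, north=+0); D at (east=-5, north=0).
  C is 1 unit east of D: delta (east=+1, north=+0); C at (east=-4, north=0).
  B is 2 units west of C: delta (east=-2, north=+0); B at (east=-6, north=0).
  A is 6 units northeast of B: delta (east=+6, north=+6); A at (east=0, north=6).
Therefore A relative to E: (east=0, north=6).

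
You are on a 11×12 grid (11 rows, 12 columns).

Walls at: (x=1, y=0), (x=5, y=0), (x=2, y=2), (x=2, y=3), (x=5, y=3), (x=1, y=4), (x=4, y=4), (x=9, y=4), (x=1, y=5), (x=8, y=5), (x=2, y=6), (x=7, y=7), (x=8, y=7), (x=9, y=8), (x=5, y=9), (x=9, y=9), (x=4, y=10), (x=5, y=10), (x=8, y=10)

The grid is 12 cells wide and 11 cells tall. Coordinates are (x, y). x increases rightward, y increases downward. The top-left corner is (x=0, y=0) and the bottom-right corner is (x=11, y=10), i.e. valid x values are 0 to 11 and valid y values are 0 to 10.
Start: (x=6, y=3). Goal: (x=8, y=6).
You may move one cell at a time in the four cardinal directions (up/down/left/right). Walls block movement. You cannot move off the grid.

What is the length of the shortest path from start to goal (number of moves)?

Answer: Shortest path length: 5

Derivation:
BFS from (x=6, y=3) until reaching (x=8, y=6):
  Distance 0: (x=6, y=3)
  Distance 1: (x=6, y=2), (x=7, y=3), (x=6, y=4)
  Distance 2: (x=6, y=1), (x=5, y=2), (x=7, y=2), (x=8, y=3), (x=5, y=4), (x=7, y=4), (x=6, y=5)
  Distance 3: (x=6, y=0), (x=5, y=1), (x=7, y=1), (x=4, y=2), (x=8, y=2), (x=9, y=3), (x=8, y=4), (x=5, y=5), (x=7, y=5), (x=6, y=6)
  Distance 4: (x=7, y=0), (x=4, y=1), (x=8, y=1), (x=3, y=2), (x=9, y=2), (x=4, y=3), (x=10, y=3), (x=4, y=5), (x=5, y=6), (x=7, y=6), (x=6, y=7)
  Distance 5: (x=4, y=0), (x=8, y=0), (x=3, y=1), (x=9, y=1), (x=10, y=2), (x=3, y=3), (x=11, y=3), (x=10, y=4), (x=3, y=5), (x=4, y=6), (x=8, y=6), (x=5, y=7), (x=6, y=8)  <- goal reached here
One shortest path (5 moves): (x=6, y=3) -> (x=7, y=3) -> (x=7, y=4) -> (x=7, y=5) -> (x=7, y=6) -> (x=8, y=6)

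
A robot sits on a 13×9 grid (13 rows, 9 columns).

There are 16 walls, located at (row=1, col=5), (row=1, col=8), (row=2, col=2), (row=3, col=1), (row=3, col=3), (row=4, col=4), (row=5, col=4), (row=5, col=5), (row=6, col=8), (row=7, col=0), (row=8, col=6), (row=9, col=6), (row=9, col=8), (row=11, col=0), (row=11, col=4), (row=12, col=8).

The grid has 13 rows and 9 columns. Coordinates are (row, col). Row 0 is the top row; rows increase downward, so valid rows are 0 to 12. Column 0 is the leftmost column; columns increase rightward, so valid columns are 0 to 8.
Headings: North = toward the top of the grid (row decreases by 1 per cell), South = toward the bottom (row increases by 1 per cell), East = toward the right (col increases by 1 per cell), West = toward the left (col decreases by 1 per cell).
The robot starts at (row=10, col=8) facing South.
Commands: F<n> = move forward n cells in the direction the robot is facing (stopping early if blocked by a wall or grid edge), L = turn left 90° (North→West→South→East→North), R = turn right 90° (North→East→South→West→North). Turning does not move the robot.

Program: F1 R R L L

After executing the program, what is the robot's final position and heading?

Answer: Final position: (row=11, col=8), facing South

Derivation:
Start: (row=10, col=8), facing South
  F1: move forward 1, now at (row=11, col=8)
  R: turn right, now facing West
  R: turn right, now facing North
  L: turn left, now facing West
  L: turn left, now facing South
Final: (row=11, col=8), facing South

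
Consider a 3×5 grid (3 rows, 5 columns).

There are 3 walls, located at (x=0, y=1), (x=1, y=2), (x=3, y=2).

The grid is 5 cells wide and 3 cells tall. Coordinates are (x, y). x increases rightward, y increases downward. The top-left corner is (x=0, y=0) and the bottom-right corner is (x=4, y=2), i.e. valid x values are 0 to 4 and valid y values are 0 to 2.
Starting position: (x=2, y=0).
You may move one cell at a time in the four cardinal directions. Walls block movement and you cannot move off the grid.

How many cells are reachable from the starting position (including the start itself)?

Answer: Reachable cells: 11

Derivation:
BFS flood-fill from (x=2, y=0):
  Distance 0: (x=2, y=0)
  Distance 1: (x=1, y=0), (x=3, y=0), (x=2, y=1)
  Distance 2: (x=0, y=0), (x=4, y=0), (x=1, y=1), (x=3, y=1), (x=2, y=2)
  Distance 3: (x=4, y=1)
  Distance 4: (x=4, y=2)
Total reachable: 11 (grid has 12 open cells total)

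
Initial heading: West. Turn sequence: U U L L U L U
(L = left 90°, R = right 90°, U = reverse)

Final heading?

Answer: Final heading: North

Derivation:
Start: West
  U (U-turn (180°)) -> East
  U (U-turn (180°)) -> West
  L (left (90° counter-clockwise)) -> South
  L (left (90° counter-clockwise)) -> East
  U (U-turn (180°)) -> West
  L (left (90° counter-clockwise)) -> South
  U (U-turn (180°)) -> North
Final: North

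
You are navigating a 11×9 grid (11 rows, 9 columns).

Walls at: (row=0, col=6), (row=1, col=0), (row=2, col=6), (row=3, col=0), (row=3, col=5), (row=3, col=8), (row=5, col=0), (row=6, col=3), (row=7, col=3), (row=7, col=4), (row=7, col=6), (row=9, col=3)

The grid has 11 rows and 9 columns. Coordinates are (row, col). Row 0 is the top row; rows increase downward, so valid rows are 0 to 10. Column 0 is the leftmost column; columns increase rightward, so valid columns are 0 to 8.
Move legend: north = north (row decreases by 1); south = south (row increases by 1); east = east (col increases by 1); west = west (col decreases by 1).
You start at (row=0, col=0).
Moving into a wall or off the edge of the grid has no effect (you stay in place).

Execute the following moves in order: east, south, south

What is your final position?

Start: (row=0, col=0)
  east (east): (row=0, col=0) -> (row=0, col=1)
  south (south): (row=0, col=1) -> (row=1, col=1)
  south (south): (row=1, col=1) -> (row=2, col=1)
Final: (row=2, col=1)

Answer: Final position: (row=2, col=1)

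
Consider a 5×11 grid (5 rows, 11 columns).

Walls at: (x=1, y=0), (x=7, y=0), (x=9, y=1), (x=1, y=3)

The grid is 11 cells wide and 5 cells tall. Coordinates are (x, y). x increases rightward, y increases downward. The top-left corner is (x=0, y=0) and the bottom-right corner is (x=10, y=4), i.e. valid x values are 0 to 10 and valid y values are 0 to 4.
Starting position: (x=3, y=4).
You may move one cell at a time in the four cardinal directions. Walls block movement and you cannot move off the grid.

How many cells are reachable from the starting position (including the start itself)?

Answer: Reachable cells: 51

Derivation:
BFS flood-fill from (x=3, y=4):
  Distance 0: (x=3, y=4)
  Distance 1: (x=3, y=3), (x=2, y=4), (x=4, y=4)
  Distance 2: (x=3, y=2), (x=2, y=3), (x=4, y=3), (x=1, y=4), (x=5, y=4)
  Distance 3: (x=3, y=1), (x=2, y=2), (x=4, y=2), (x=5, y=3), (x=0, y=4), (x=6, y=4)
  Distance 4: (x=3, y=0), (x=2, y=1), (x=4, y=1), (x=1, y=2), (x=5, y=2), (x=0, y=3), (x=6, y=3), (x=7, y=4)
  Distance 5: (x=2, y=0), (x=4, y=0), (x=1, y=1), (x=5, y=1), (x=0, y=2), (x=6, y=2), (x=7, y=3), (x=8, y=4)
  Distance 6: (x=5, y=0), (x=0, y=1), (x=6, y=1), (x=7, y=2), (x=8, y=3), (x=9, y=4)
  Distance 7: (x=0, y=0), (x=6, y=0), (x=7, y=1), (x=8, y=2), (x=9, y=3), (x=10, y=4)
  Distance 8: (x=8, y=1), (x=9, y=2), (x=10, y=3)
  Distance 9: (x=8, y=0), (x=10, y=2)
  Distance 10: (x=9, y=0), (x=10, y=1)
  Distance 11: (x=10, y=0)
Total reachable: 51 (grid has 51 open cells total)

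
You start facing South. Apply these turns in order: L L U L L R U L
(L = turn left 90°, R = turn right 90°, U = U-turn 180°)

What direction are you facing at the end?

Start: South
  L (left (90° counter-clockwise)) -> East
  L (left (90° counter-clockwise)) -> North
  U (U-turn (180°)) -> South
  L (left (90° counter-clockwise)) -> East
  L (left (90° counter-clockwise)) -> North
  R (right (90° clockwise)) -> East
  U (U-turn (180°)) -> West
  L (left (90° counter-clockwise)) -> South
Final: South

Answer: Final heading: South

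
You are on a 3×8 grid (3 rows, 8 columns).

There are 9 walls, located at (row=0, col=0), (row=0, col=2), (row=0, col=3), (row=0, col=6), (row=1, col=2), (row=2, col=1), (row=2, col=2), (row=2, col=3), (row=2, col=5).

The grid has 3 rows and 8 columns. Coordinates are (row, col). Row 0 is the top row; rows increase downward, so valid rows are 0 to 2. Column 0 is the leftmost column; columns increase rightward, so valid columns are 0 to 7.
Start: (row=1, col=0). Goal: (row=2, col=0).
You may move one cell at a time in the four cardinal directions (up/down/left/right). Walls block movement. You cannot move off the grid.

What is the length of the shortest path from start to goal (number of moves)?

Answer: Shortest path length: 1

Derivation:
BFS from (row=1, col=0) until reaching (row=2, col=0):
  Distance 0: (row=1, col=0)
  Distance 1: (row=1, col=1), (row=2, col=0)  <- goal reached here
One shortest path (1 moves): (row=1, col=0) -> (row=2, col=0)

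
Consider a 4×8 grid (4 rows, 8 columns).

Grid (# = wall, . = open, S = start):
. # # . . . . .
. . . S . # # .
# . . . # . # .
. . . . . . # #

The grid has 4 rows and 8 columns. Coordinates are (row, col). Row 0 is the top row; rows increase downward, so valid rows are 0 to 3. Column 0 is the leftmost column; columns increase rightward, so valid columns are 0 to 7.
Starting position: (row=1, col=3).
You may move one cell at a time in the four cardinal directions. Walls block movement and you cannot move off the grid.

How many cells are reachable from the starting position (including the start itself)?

Answer: Reachable cells: 23

Derivation:
BFS flood-fill from (row=1, col=3):
  Distance 0: (row=1, col=3)
  Distance 1: (row=0, col=3), (row=1, col=2), (row=1, col=4), (row=2, col=3)
  Distance 2: (row=0, col=4), (row=1, col=1), (row=2, col=2), (row=3, col=3)
  Distance 3: (row=0, col=5), (row=1, col=0), (row=2, col=1), (row=3, col=2), (row=3, col=4)
  Distance 4: (row=0, col=0), (row=0, col=6), (row=3, col=1), (row=3, col=5)
  Distance 5: (row=0, col=7), (row=2, col=5), (row=3, col=0)
  Distance 6: (row=1, col=7)
  Distance 7: (row=2, col=7)
Total reachable: 23 (grid has 23 open cells total)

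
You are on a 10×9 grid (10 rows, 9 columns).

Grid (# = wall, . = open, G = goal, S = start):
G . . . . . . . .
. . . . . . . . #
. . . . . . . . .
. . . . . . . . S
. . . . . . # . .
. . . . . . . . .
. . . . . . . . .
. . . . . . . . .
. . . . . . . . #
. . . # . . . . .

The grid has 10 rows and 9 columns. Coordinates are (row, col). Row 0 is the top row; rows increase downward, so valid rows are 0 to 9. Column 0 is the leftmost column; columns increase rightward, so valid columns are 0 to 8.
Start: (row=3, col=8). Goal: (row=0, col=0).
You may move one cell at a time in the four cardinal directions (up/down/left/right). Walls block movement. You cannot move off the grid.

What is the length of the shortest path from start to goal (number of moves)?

BFS from (row=3, col=8) until reaching (row=0, col=0):
  Distance 0: (row=3, col=8)
  Distance 1: (row=2, col=8), (row=3, col=7), (row=4, col=8)
  Distance 2: (row=2, col=7), (row=3, col=6), (row=4, col=7), (row=5, col=8)
  Distance 3: (row=1, col=7), (row=2, col=6), (row=3, col=5), (row=5, col=7), (row=6, col=8)
  Distance 4: (row=0, col=7), (row=1, col=6), (row=2, col=5), (row=3, col=4), (row=4, col=5), (row=5, col=6), (row=6, col=7), (row=7, col=8)
  Distance 5: (row=0, col=6), (row=0, col=8), (row=1, col=5), (row=2, col=4), (row=3, col=3), (row=4, col=4), (row=5, col=5), (row=6, col=6), (row=7, col=7)
  Distance 6: (row=0, col=5), (row=1, col=4), (row=2, col=3), (row=3, col=2), (row=4, col=3), (row=5, col=4), (row=6, col=5), (row=7, col=6), (row=8, col=7)
  Distance 7: (row=0, col=4), (row=1, col=3), (row=2, col=2), (row=3, col=1), (row=4, col=2), (row=5, col=3), (row=6, col=4), (row=7, col=5), (row=8, col=6), (row=9, col=7)
  Distance 8: (row=0, col=3), (row=1, col=2), (row=2, col=1), (row=3, col=0), (row=4, col=1), (row=5, col=2), (row=6, col=3), (row=7, col=4), (row=8, col=5), (row=9, col=6), (row=9, col=8)
  Distance 9: (row=0, col=2), (row=1, col=1), (row=2, col=0), (row=4, col=0), (row=5, col=1), (row=6, col=2), (row=7, col=3), (row=8, col=4), (row=9, col=5)
  Distance 10: (row=0, col=1), (row=1, col=0), (row=5, col=0), (row=6, col=1), (row=7, col=2), (row=8, col=3), (row=9, col=4)
  Distance 11: (row=0, col=0), (row=6, col=0), (row=7, col=1), (row=8, col=2)  <- goal reached here
One shortest path (11 moves): (row=3, col=8) -> (row=3, col=7) -> (row=3, col=6) -> (row=3, col=5) -> (row=3, col=4) -> (row=3, col=3) -> (row=3, col=2) -> (row=3, col=1) -> (row=3, col=0) -> (row=2, col=0) -> (row=1, col=0) -> (row=0, col=0)

Answer: Shortest path length: 11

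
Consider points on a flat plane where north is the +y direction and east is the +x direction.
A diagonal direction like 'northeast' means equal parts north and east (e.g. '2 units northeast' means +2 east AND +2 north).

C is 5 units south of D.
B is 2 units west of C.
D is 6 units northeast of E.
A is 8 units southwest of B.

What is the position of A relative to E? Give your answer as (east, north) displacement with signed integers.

Answer: A is at (east=-4, north=-7) relative to E.

Derivation:
Place E at the origin (east=0, north=0).
  D is 6 units northeast of E: delta (east=+6, north=+6); D at (east=6, north=6).
  C is 5 units south of D: delta (east=+0, north=-5); C at (east=6, north=1).
  B is 2 units west of C: delta (east=-2, north=+0); B at (east=4, north=1).
  A is 8 units southwest of B: delta (east=-8, north=-8); A at (east=-4, north=-7).
Therefore A relative to E: (east=-4, north=-7).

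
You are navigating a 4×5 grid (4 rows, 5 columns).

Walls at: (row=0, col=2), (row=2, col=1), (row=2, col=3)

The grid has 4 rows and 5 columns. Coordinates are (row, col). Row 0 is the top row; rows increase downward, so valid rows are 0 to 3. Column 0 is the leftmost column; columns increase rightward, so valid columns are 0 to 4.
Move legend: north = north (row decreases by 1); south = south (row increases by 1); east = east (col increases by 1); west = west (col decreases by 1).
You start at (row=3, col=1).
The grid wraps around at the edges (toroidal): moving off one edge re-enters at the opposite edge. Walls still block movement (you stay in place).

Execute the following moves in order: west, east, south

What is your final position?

Start: (row=3, col=1)
  west (west): (row=3, col=1) -> (row=3, col=0)
  east (east): (row=3, col=0) -> (row=3, col=1)
  south (south): (row=3, col=1) -> (row=0, col=1)
Final: (row=0, col=1)

Answer: Final position: (row=0, col=1)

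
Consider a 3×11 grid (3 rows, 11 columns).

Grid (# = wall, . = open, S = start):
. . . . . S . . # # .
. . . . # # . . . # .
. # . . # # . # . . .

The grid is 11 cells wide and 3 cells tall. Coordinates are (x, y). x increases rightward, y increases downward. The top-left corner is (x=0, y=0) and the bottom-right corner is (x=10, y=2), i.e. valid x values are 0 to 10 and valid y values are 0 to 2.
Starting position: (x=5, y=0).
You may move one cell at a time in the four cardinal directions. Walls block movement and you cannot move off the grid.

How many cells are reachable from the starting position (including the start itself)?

BFS flood-fill from (x=5, y=0):
  Distance 0: (x=5, y=0)
  Distance 1: (x=4, y=0), (x=6, y=0)
  Distance 2: (x=3, y=0), (x=7, y=0), (x=6, y=1)
  Distance 3: (x=2, y=0), (x=3, y=1), (x=7, y=1), (x=6, y=2)
  Distance 4: (x=1, y=0), (x=2, y=1), (x=8, y=1), (x=3, y=2)
  Distance 5: (x=0, y=0), (x=1, y=1), (x=2, y=2), (x=8, y=2)
  Distance 6: (x=0, y=1), (x=9, y=2)
  Distance 7: (x=0, y=2), (x=10, y=2)
  Distance 8: (x=10, y=1)
  Distance 9: (x=10, y=0)
Total reachable: 24 (grid has 24 open cells total)

Answer: Reachable cells: 24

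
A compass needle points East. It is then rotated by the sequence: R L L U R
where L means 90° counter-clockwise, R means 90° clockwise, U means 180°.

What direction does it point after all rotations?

Answer: Final heading: West

Derivation:
Start: East
  R (right (90° clockwise)) -> South
  L (left (90° counter-clockwise)) -> East
  L (left (90° counter-clockwise)) -> North
  U (U-turn (180°)) -> South
  R (right (90° clockwise)) -> West
Final: West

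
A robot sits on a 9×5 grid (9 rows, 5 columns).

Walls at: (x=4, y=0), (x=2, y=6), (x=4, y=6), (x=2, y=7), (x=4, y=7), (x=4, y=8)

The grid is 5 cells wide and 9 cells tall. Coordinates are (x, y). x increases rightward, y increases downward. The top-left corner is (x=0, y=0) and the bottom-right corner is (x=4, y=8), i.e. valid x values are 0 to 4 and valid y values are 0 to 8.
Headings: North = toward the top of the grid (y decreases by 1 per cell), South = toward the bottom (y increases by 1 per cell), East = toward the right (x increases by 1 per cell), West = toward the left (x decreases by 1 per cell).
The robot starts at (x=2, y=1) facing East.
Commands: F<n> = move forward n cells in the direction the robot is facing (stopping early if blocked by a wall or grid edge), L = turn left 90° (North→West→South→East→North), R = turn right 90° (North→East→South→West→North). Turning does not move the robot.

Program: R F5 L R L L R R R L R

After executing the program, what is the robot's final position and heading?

Answer: Final position: (x=2, y=5), facing West

Derivation:
Start: (x=2, y=1), facing East
  R: turn right, now facing South
  F5: move forward 4/5 (blocked), now at (x=2, y=5)
  L: turn left, now facing East
  R: turn right, now facing South
  L: turn left, now facing East
  L: turn left, now facing North
  R: turn right, now facing East
  R: turn right, now facing South
  R: turn right, now facing West
  L: turn left, now facing South
  R: turn right, now facing West
Final: (x=2, y=5), facing West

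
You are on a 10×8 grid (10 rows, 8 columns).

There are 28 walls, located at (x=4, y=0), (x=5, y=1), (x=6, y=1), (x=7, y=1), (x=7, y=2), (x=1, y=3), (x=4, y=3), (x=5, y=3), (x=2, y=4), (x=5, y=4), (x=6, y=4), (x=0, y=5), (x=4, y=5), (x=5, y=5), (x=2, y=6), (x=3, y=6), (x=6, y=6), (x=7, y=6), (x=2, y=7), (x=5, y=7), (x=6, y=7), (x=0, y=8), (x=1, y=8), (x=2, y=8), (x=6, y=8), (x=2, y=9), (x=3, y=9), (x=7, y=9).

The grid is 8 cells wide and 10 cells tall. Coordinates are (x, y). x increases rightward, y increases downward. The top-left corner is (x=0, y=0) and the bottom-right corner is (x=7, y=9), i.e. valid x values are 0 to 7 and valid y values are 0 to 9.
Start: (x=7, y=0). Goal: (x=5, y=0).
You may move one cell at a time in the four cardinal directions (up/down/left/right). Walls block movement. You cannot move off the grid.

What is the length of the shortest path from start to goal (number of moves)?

BFS from (x=7, y=0) until reaching (x=5, y=0):
  Distance 0: (x=7, y=0)
  Distance 1: (x=6, y=0)
  Distance 2: (x=5, y=0)  <- goal reached here
One shortest path (2 moves): (x=7, y=0) -> (x=6, y=0) -> (x=5, y=0)

Answer: Shortest path length: 2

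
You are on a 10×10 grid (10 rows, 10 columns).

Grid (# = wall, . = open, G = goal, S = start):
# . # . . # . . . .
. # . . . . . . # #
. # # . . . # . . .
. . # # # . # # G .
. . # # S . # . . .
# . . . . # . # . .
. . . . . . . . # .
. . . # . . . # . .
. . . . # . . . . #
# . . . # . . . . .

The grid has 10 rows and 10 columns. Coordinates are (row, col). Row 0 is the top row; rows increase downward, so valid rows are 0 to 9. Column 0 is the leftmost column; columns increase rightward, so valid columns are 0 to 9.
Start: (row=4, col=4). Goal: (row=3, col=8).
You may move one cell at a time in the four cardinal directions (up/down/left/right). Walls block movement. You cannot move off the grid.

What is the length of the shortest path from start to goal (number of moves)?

BFS from (row=4, col=4) until reaching (row=3, col=8):
  Distance 0: (row=4, col=4)
  Distance 1: (row=4, col=5), (row=5, col=4)
  Distance 2: (row=3, col=5), (row=5, col=3), (row=6, col=4)
  Distance 3: (row=2, col=5), (row=5, col=2), (row=6, col=3), (row=6, col=5), (row=7, col=4)
  Distance 4: (row=1, col=5), (row=2, col=4), (row=5, col=1), (row=6, col=2), (row=6, col=6), (row=7, col=5)
  Distance 5: (row=1, col=4), (row=1, col=6), (row=2, col=3), (row=4, col=1), (row=5, col=6), (row=6, col=1), (row=6, col=7), (row=7, col=2), (row=7, col=6), (row=8, col=5)
  Distance 6: (row=0, col=4), (row=0, col=6), (row=1, col=3), (row=1, col=7), (row=3, col=1), (row=4, col=0), (row=6, col=0), (row=7, col=1), (row=8, col=2), (row=8, col=6), (row=9, col=5)
  Distance 7: (row=0, col=3), (row=0, col=7), (row=1, col=2), (row=2, col=7), (row=3, col=0), (row=7, col=0), (row=8, col=1), (row=8, col=3), (row=8, col=7), (row=9, col=2), (row=9, col=6)
  Distance 8: (row=0, col=8), (row=2, col=0), (row=2, col=8), (row=8, col=0), (row=8, col=8), (row=9, col=1), (row=9, col=3), (row=9, col=7)
  Distance 9: (row=0, col=9), (row=1, col=0), (row=2, col=9), (row=3, col=8), (row=7, col=8), (row=9, col=8)  <- goal reached here
One shortest path (9 moves): (row=4, col=4) -> (row=4, col=5) -> (row=3, col=5) -> (row=2, col=5) -> (row=1, col=5) -> (row=1, col=6) -> (row=1, col=7) -> (row=2, col=7) -> (row=2, col=8) -> (row=3, col=8)

Answer: Shortest path length: 9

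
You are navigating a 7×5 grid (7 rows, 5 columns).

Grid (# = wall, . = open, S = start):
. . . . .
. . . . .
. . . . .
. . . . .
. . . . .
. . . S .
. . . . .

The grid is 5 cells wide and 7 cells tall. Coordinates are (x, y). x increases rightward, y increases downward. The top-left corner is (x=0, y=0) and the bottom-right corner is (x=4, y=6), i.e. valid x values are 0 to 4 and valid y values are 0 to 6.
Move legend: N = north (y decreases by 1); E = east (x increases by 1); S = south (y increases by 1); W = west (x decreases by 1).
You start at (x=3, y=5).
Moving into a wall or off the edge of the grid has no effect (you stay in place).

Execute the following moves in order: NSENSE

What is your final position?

Start: (x=3, y=5)
  N (north): (x=3, y=5) -> (x=3, y=4)
  S (south): (x=3, y=4) -> (x=3, y=5)
  E (east): (x=3, y=5) -> (x=4, y=5)
  N (north): (x=4, y=5) -> (x=4, y=4)
  S (south): (x=4, y=4) -> (x=4, y=5)
  E (east): blocked, stay at (x=4, y=5)
Final: (x=4, y=5)

Answer: Final position: (x=4, y=5)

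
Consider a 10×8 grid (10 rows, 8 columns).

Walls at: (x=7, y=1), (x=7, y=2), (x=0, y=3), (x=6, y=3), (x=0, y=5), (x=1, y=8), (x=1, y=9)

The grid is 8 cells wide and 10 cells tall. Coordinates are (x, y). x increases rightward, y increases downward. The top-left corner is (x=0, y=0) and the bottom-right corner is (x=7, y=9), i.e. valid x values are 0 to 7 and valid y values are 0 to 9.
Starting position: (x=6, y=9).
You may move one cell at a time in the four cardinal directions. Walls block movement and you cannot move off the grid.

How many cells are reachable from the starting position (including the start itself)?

BFS flood-fill from (x=6, y=9):
  Distance 0: (x=6, y=9)
  Distance 1: (x=6, y=8), (x=5, y=9), (x=7, y=9)
  Distance 2: (x=6, y=7), (x=5, y=8), (x=7, y=8), (x=4, y=9)
  Distance 3: (x=6, y=6), (x=5, y=7), (x=7, y=7), (x=4, y=8), (x=3, y=9)
  Distance 4: (x=6, y=5), (x=5, y=6), (x=7, y=6), (x=4, y=7), (x=3, y=8), (x=2, y=9)
  Distance 5: (x=6, y=4), (x=5, y=5), (x=7, y=5), (x=4, y=6), (x=3, y=7), (x=2, y=8)
  Distance 6: (x=5, y=4), (x=7, y=4), (x=4, y=5), (x=3, y=6), (x=2, y=7)
  Distance 7: (x=5, y=3), (x=7, y=3), (x=4, y=4), (x=3, y=5), (x=2, y=6), (x=1, y=7)
  Distance 8: (x=5, y=2), (x=4, y=3), (x=3, y=4), (x=2, y=5), (x=1, y=6), (x=0, y=7)
  Distance 9: (x=5, y=1), (x=4, y=2), (x=6, y=2), (x=3, y=3), (x=2, y=4), (x=1, y=5), (x=0, y=6), (x=0, y=8)
  Distance 10: (x=5, y=0), (x=4, y=1), (x=6, y=1), (x=3, y=2), (x=2, y=3), (x=1, y=4), (x=0, y=9)
  Distance 11: (x=4, y=0), (x=6, y=0), (x=3, y=1), (x=2, y=2), (x=1, y=3), (x=0, y=4)
  Distance 12: (x=3, y=0), (x=7, y=0), (x=2, y=1), (x=1, y=2)
  Distance 13: (x=2, y=0), (x=1, y=1), (x=0, y=2)
  Distance 14: (x=1, y=0), (x=0, y=1)
  Distance 15: (x=0, y=0)
Total reachable: 73 (grid has 73 open cells total)

Answer: Reachable cells: 73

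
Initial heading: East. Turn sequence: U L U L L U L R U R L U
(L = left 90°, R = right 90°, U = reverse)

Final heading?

Start: East
  U (U-turn (180°)) -> West
  L (left (90° counter-clockwise)) -> South
  U (U-turn (180°)) -> North
  L (left (90° counter-clockwise)) -> West
  L (left (90° counter-clockwise)) -> South
  U (U-turn (180°)) -> North
  L (left (90° counter-clockwise)) -> West
  R (right (90° clockwise)) -> North
  U (U-turn (180°)) -> South
  R (right (90° clockwise)) -> West
  L (left (90° counter-clockwise)) -> South
  U (U-turn (180°)) -> North
Final: North

Answer: Final heading: North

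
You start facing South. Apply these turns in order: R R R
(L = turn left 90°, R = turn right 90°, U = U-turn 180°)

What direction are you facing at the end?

Start: South
  R (right (90° clockwise)) -> West
  R (right (90° clockwise)) -> North
  R (right (90° clockwise)) -> East
Final: East

Answer: Final heading: East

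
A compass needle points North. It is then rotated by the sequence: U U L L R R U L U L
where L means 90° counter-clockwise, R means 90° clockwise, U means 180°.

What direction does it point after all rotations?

Answer: Final heading: South

Derivation:
Start: North
  U (U-turn (180°)) -> South
  U (U-turn (180°)) -> North
  L (left (90° counter-clockwise)) -> West
  L (left (90° counter-clockwise)) -> South
  R (right (90° clockwise)) -> West
  R (right (90° clockwise)) -> North
  U (U-turn (180°)) -> South
  L (left (90° counter-clockwise)) -> East
  U (U-turn (180°)) -> West
  L (left (90° counter-clockwise)) -> South
Final: South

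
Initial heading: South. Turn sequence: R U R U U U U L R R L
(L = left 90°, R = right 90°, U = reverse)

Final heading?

Answer: Final heading: South

Derivation:
Start: South
  R (right (90° clockwise)) -> West
  U (U-turn (180°)) -> East
  R (right (90° clockwise)) -> South
  U (U-turn (180°)) -> North
  U (U-turn (180°)) -> South
  U (U-turn (180°)) -> North
  U (U-turn (180°)) -> South
  L (left (90° counter-clockwise)) -> East
  R (right (90° clockwise)) -> South
  R (right (90° clockwise)) -> West
  L (left (90° counter-clockwise)) -> South
Final: South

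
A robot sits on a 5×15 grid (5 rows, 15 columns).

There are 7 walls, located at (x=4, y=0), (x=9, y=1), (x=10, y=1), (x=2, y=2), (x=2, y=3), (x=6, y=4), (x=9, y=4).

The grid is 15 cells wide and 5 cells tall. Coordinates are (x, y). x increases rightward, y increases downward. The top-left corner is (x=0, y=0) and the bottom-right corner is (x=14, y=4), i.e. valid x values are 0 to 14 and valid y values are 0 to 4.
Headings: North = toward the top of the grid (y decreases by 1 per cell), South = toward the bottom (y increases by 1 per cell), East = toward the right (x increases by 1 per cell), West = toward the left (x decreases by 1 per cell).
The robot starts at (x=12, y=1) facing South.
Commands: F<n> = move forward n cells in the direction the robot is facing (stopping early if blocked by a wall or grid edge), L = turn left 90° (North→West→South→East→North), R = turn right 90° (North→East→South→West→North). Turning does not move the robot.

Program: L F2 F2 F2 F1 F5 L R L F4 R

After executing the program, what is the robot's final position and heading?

Answer: Final position: (x=14, y=0), facing East

Derivation:
Start: (x=12, y=1), facing South
  L: turn left, now facing East
  F2: move forward 2, now at (x=14, y=1)
  F2: move forward 0/2 (blocked), now at (x=14, y=1)
  F2: move forward 0/2 (blocked), now at (x=14, y=1)
  F1: move forward 0/1 (blocked), now at (x=14, y=1)
  F5: move forward 0/5 (blocked), now at (x=14, y=1)
  L: turn left, now facing North
  R: turn right, now facing East
  L: turn left, now facing North
  F4: move forward 1/4 (blocked), now at (x=14, y=0)
  R: turn right, now facing East
Final: (x=14, y=0), facing East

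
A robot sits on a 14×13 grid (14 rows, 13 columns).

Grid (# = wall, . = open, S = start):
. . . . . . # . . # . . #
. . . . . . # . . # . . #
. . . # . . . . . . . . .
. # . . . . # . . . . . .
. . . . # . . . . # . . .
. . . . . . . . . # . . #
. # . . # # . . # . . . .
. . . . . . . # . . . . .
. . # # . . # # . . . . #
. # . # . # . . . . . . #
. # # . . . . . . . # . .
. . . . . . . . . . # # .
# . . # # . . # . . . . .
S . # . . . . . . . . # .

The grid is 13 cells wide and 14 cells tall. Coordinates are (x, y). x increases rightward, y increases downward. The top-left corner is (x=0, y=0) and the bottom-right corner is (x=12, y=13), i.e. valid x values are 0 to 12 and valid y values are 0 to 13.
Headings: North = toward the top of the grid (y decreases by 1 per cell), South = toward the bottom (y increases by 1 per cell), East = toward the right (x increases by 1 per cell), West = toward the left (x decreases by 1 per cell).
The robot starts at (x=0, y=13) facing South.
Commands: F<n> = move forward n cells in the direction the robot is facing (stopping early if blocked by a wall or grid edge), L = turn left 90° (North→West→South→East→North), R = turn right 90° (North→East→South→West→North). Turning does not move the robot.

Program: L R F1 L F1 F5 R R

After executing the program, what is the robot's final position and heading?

Start: (x=0, y=13), facing South
  L: turn left, now facing East
  R: turn right, now facing South
  F1: move forward 0/1 (blocked), now at (x=0, y=13)
  L: turn left, now facing East
  F1: move forward 1, now at (x=1, y=13)
  F5: move forward 0/5 (blocked), now at (x=1, y=13)
  R: turn right, now facing South
  R: turn right, now facing West
Final: (x=1, y=13), facing West

Answer: Final position: (x=1, y=13), facing West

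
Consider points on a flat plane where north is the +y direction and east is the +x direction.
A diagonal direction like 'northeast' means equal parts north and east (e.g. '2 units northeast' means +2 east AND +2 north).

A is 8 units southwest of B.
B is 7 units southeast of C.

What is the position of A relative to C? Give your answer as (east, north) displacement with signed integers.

Place C at the origin (east=0, north=0).
  B is 7 units southeast of C: delta (east=+7, north=-7); B at (east=7, north=-7).
  A is 8 units southwest of B: delta (east=-8, north=-8); A at (east=-1, north=-15).
Therefore A relative to C: (east=-1, north=-15).

Answer: A is at (east=-1, north=-15) relative to C.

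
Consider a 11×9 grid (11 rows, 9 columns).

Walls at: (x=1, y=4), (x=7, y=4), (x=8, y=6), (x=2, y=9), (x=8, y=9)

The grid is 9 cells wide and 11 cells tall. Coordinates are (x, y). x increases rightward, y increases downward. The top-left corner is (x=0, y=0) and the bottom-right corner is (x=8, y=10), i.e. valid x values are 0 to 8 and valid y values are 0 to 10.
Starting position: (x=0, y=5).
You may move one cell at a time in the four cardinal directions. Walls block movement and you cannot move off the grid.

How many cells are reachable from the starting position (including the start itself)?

BFS flood-fill from (x=0, y=5):
  Distance 0: (x=0, y=5)
  Distance 1: (x=0, y=4), (x=1, y=5), (x=0, y=6)
  Distance 2: (x=0, y=3), (x=2, y=5), (x=1, y=6), (x=0, y=7)
  Distance 3: (x=0, y=2), (x=1, y=3), (x=2, y=4), (x=3, y=5), (x=2, y=6), (x=1, y=7), (x=0, y=8)
  Distance 4: (x=0, y=1), (x=1, y=2), (x=2, y=3), (x=3, y=4), (x=4, y=5), (x=3, y=6), (x=2, y=7), (x=1, y=8), (x=0, y=9)
  Distance 5: (x=0, y=0), (x=1, y=1), (x=2, y=2), (x=3, y=3), (x=4, y=4), (x=5, y=5), (x=4, y=6), (x=3, y=7), (x=2, y=8), (x=1, y=9), (x=0, y=10)
  Distance 6: (x=1, y=0), (x=2, y=1), (x=3, y=2), (x=4, y=3), (x=5, y=4), (x=6, y=5), (x=5, y=6), (x=4, y=7), (x=3, y=8), (x=1, y=10)
  Distance 7: (x=2, y=0), (x=3, y=1), (x=4, y=2), (x=5, y=3), (x=6, y=4), (x=7, y=5), (x=6, y=6), (x=5, y=7), (x=4, y=8), (x=3, y=9), (x=2, y=10)
  Distance 8: (x=3, y=0), (x=4, y=1), (x=5, y=2), (x=6, y=3), (x=8, y=5), (x=7, y=6), (x=6, y=7), (x=5, y=8), (x=4, y=9), (x=3, y=10)
  Distance 9: (x=4, y=0), (x=5, y=1), (x=6, y=2), (x=7, y=3), (x=8, y=4), (x=7, y=7), (x=6, y=8), (x=5, y=9), (x=4, y=10)
  Distance 10: (x=5, y=0), (x=6, y=1), (x=7, y=2), (x=8, y=3), (x=8, y=7), (x=7, y=8), (x=6, y=9), (x=5, y=10)
  Distance 11: (x=6, y=0), (x=7, y=1), (x=8, y=2), (x=8, y=8), (x=7, y=9), (x=6, y=10)
  Distance 12: (x=7, y=0), (x=8, y=1), (x=7, y=10)
  Distance 13: (x=8, y=0), (x=8, y=10)
Total reachable: 94 (grid has 94 open cells total)

Answer: Reachable cells: 94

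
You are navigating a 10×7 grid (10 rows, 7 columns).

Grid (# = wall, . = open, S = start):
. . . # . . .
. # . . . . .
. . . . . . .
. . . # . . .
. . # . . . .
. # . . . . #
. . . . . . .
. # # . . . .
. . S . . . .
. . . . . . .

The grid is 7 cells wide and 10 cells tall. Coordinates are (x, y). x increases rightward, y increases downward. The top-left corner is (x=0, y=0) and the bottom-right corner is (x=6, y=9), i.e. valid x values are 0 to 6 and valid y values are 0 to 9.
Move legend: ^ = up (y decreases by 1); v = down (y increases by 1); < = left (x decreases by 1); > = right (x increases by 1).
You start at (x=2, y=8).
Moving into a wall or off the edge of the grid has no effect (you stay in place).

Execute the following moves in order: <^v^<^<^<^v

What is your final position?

Start: (x=2, y=8)
  < (left): (x=2, y=8) -> (x=1, y=8)
  ^ (up): blocked, stay at (x=1, y=8)
  v (down): (x=1, y=8) -> (x=1, y=9)
  ^ (up): (x=1, y=9) -> (x=1, y=8)
  < (left): (x=1, y=8) -> (x=0, y=8)
  ^ (up): (x=0, y=8) -> (x=0, y=7)
  < (left): blocked, stay at (x=0, y=7)
  ^ (up): (x=0, y=7) -> (x=0, y=6)
  < (left): blocked, stay at (x=0, y=6)
  ^ (up): (x=0, y=6) -> (x=0, y=5)
  v (down): (x=0, y=5) -> (x=0, y=6)
Final: (x=0, y=6)

Answer: Final position: (x=0, y=6)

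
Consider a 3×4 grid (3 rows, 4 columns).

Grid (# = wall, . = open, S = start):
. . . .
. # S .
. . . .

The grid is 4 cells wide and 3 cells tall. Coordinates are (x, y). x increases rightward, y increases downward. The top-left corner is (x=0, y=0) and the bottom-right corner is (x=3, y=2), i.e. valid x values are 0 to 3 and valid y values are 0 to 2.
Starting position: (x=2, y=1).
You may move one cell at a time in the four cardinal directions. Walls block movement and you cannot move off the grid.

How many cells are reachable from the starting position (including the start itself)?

Answer: Reachable cells: 11

Derivation:
BFS flood-fill from (x=2, y=1):
  Distance 0: (x=2, y=1)
  Distance 1: (x=2, y=0), (x=3, y=1), (x=2, y=2)
  Distance 2: (x=1, y=0), (x=3, y=0), (x=1, y=2), (x=3, y=2)
  Distance 3: (x=0, y=0), (x=0, y=2)
  Distance 4: (x=0, y=1)
Total reachable: 11 (grid has 11 open cells total)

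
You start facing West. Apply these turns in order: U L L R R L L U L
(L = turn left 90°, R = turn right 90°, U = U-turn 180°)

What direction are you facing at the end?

Start: West
  U (U-turn (180°)) -> East
  L (left (90° counter-clockwise)) -> North
  L (left (90° counter-clockwise)) -> West
  R (right (90° clockwise)) -> North
  R (right (90° clockwise)) -> East
  L (left (90° counter-clockwise)) -> North
  L (left (90° counter-clockwise)) -> West
  U (U-turn (180°)) -> East
  L (left (90° counter-clockwise)) -> North
Final: North

Answer: Final heading: North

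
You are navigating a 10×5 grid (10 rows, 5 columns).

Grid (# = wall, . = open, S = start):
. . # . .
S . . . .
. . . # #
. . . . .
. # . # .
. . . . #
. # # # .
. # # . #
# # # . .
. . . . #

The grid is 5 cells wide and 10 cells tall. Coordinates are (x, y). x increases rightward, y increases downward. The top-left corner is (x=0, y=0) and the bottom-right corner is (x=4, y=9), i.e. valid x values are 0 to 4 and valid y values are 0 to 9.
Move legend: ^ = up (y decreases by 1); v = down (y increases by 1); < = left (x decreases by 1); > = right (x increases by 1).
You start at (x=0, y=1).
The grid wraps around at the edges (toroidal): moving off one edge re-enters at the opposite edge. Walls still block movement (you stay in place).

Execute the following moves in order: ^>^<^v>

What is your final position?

Start: (x=0, y=1)
  ^ (up): (x=0, y=1) -> (x=0, y=0)
  > (right): (x=0, y=0) -> (x=1, y=0)
  ^ (up): (x=1, y=0) -> (x=1, y=9)
  < (left): (x=1, y=9) -> (x=0, y=9)
  ^ (up): blocked, stay at (x=0, y=9)
  v (down): (x=0, y=9) -> (x=0, y=0)
  > (right): (x=0, y=0) -> (x=1, y=0)
Final: (x=1, y=0)

Answer: Final position: (x=1, y=0)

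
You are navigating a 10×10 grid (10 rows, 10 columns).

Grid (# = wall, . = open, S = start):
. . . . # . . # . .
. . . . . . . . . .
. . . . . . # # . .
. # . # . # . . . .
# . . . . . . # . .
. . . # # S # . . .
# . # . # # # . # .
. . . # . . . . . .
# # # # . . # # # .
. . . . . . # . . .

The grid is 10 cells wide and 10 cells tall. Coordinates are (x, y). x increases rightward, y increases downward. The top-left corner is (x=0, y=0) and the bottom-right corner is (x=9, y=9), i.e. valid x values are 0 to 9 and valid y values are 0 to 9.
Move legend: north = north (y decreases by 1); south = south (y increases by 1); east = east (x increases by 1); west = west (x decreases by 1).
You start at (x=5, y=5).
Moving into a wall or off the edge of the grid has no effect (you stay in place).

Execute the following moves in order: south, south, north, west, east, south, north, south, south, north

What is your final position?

Answer: Final position: (x=5, y=4)

Derivation:
Start: (x=5, y=5)
  south (south): blocked, stay at (x=5, y=5)
  south (south): blocked, stay at (x=5, y=5)
  north (north): (x=5, y=5) -> (x=5, y=4)
  west (west): (x=5, y=4) -> (x=4, y=4)
  east (east): (x=4, y=4) -> (x=5, y=4)
  south (south): (x=5, y=4) -> (x=5, y=5)
  north (north): (x=5, y=5) -> (x=5, y=4)
  south (south): (x=5, y=4) -> (x=5, y=5)
  south (south): blocked, stay at (x=5, y=5)
  north (north): (x=5, y=5) -> (x=5, y=4)
Final: (x=5, y=4)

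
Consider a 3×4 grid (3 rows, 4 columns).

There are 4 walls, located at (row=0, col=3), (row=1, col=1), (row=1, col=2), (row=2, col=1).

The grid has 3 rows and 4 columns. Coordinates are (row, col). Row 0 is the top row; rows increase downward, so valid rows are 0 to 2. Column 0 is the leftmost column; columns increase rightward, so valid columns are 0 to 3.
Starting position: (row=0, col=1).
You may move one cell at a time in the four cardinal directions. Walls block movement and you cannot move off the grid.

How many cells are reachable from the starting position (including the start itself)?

BFS flood-fill from (row=0, col=1):
  Distance 0: (row=0, col=1)
  Distance 1: (row=0, col=0), (row=0, col=2)
  Distance 2: (row=1, col=0)
  Distance 3: (row=2, col=0)
Total reachable: 5 (grid has 8 open cells total)

Answer: Reachable cells: 5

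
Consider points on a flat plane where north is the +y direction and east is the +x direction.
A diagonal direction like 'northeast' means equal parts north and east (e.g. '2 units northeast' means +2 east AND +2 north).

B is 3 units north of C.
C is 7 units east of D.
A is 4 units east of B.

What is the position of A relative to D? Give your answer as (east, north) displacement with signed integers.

Answer: A is at (east=11, north=3) relative to D.

Derivation:
Place D at the origin (east=0, north=0).
  C is 7 units east of D: delta (east=+7, north=+0); C at (east=7, north=0).
  B is 3 units north of C: delta (east=+0, north=+3); B at (east=7, north=3).
  A is 4 units east of B: delta (east=+4, north=+0); A at (east=11, north=3).
Therefore A relative to D: (east=11, north=3).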